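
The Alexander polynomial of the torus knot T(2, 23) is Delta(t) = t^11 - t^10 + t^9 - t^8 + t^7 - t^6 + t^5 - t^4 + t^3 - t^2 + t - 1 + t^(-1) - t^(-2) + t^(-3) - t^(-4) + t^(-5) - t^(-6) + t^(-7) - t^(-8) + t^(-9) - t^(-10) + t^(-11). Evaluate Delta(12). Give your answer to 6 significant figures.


Substituting t = 12 into Delta(t) = t^11 - t^10 + t^9 - t^8 + t^7 - t^6 + t^5 - t^4 + t^3 - t^2 + t - 1 + t^(-1) - t^(-2) + t^(-3) - t^(-4) + t^(-5) - t^(-6) + t^(-7) - t^(-8) + t^(-9) - t^(-10) + t^(-11):
Term values: (743008370688) + (-61917364224) + (5159780352) + (-429981696) + (35831808) + (-2985984) + (248832) + (-20736) + (1728) + (-144) + (12) + (-1) + (0.0833333) + (-0.00694444) + (0.000578704) + (-4.82253e-05) + (4.01878e-06) + (-3.34898e-07) + (2.79082e-08) + (-2.32568e-09) + (1.93807e-10) + (-1.61506e-11) + (1.34588e-12)
Sum = 6.858538806e+11
Rounded to 6 significant figures: 6.85854e+11

6.85854e+11


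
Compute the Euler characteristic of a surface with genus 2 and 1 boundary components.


chi = 2 - 2g - b
= 2 - 2*2 - 1
= 2 - 4 - 1 = -3

-3


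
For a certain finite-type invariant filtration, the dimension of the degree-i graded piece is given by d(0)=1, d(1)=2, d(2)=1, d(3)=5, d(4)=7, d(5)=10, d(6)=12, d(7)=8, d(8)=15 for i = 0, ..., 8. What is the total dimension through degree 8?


Total dimension = d(0) + d(1) + ... + d(8)
= 1 + 2 + 1 + 5 + 7 + 10 + 12 + 8 + 15
= 61

61


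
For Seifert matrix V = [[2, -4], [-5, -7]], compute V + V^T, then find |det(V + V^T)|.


Step 1: Form V + V^T where V = [[2, -4], [-5, -7]]
  V^T = [[2, -5], [-4, -7]]
  V + V^T = [[4, -9], [-9, -14]]
Step 2: det(V + V^T) = 4*(-14) - (-9)*(-9)
  = -56 - 81 = -137
Step 3: Knot determinant = |det(V + V^T)| = |-137| = 137

137


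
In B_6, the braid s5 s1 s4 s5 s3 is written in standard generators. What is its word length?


The word length counts the number of generators (including inverses).
Listing each generator: s5, s1, s4, s5, s3
There are 5 generators in this braid word.

5


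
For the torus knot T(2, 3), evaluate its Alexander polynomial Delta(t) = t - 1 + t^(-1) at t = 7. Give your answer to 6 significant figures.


Substituting t = 7 into Delta(t) = t - 1 + t^(-1):
Term values: (7) + (-1) + (0.142857)
Sum = 6.142857143
Rounded to 6 significant figures: 6.14286

6.14286


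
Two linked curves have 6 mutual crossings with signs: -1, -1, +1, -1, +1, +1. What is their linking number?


Step 1: Count positive crossings: 3
Step 2: Count negative crossings: 3
Step 3: Sum of signs = 3 - 3 = 0
Step 4: Linking number = sum/2 = 0/2 = 0

0


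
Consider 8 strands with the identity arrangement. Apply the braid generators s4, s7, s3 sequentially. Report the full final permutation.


Starting with identity [1, 2, 3, 4, 5, 6, 7, 8].
Apply generators in sequence:
  After s4: [1, 2, 3, 5, 4, 6, 7, 8]
  After s7: [1, 2, 3, 5, 4, 6, 8, 7]
  After s3: [1, 2, 5, 3, 4, 6, 8, 7]
Final permutation: [1, 2, 5, 3, 4, 6, 8, 7]

[1, 2, 5, 3, 4, 6, 8, 7]


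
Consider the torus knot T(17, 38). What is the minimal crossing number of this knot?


For a torus knot T(p, q) with gcd(p,q)=1,
the crossing number is min(p*(q-1), q*(p-1)).
p*(q-1) = 17*37 = 629
q*(p-1) = 38*16 = 608
min(629, 608) = 608

608


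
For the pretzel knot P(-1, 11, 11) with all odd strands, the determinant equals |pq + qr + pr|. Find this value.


Step 1: Compute pq + qr + pr.
pq = (-1)*11 = -11
qr = 11*11 = 121
pr = (-1)*11 = -11
pq + qr + pr = -11 + 121 + (-11) = 99
Step 2: Take absolute value.
det(P(-1,11,11)) = |99| = 99

99


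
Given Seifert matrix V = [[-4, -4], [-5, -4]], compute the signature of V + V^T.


Step 1: V + V^T = [[-8, -9], [-9, -8]]
Step 2: trace = -16, det = -17
Step 3: Discriminant = (-16)^2 - 4*(-17) = 324
Step 4: Eigenvalues: 1, -17
Step 5: Signature = (# positive eigenvalues) - (# negative eigenvalues) = 0

0


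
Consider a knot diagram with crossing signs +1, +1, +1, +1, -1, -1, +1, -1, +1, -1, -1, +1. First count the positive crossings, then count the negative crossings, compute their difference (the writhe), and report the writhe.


Step 1: Count positive crossings (+1).
Positive crossings: 7
Step 2: Count negative crossings (-1).
Negative crossings: 5
Step 3: Writhe = (positive) - (negative)
w = 7 - 5 = 2
Step 4: |w| = 2, and w is positive

2


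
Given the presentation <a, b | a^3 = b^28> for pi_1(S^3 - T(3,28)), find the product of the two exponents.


The relation is a^3 = b^28.
Product of exponents = 3 * 28
= 84

84


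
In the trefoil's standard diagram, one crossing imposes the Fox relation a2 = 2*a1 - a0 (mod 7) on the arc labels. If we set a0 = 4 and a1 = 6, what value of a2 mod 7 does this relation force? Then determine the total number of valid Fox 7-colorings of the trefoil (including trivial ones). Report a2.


Step 1: Apply the given crossing relation 2*a1 - a0 - a2 = 0 (mod 7).
  a2 = 2*a1 - a0 mod 7
  a2 = 2*6 - 4 mod 7
  a2 = 12 - 4 mod 7
  a2 = 8 mod 7 = 1
Step 2: The trefoil has determinant 3.
  Number of Fox p-colorings (p prime) is p^2 if p = 3, else p.
  Since 7 does not divide 3, only trivial (constant) colorings exist.
  (So the trial a0 = 4, a1 = 6 with a0 != a1 does NOT extend to a valid coloring of the whole trefoil: the other two crossing relations require 3*(a1 - a0) = 0 (mod 7), which fails.)
  Total colorings = 7
Step 3: a2 = 1, total Fox 7-colorings = 7

1


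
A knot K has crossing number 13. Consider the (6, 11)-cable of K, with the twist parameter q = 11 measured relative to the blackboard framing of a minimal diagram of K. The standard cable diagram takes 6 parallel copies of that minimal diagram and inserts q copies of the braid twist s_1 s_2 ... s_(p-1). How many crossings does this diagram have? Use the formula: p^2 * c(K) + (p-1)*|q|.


Step 1: Each of the c(K) crossings of the companion diagram becomes p*p = p^2 crossings among the p parallel strands, and each of the |q| twists s_1 s_2 ... s_(p-1) adds (p-1) crossings.
  Crossings = p^2 * c(K) + (p-1)*|q|
Step 2: = 6^2 * 13 + (6-1)*11
Step 3: = 36*13 + 5*11
Step 4: = 468 + 55 = 523

523


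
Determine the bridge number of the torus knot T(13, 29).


The bridge number of T(p,q) is min(p,q).
min(13, 29) = 13

13


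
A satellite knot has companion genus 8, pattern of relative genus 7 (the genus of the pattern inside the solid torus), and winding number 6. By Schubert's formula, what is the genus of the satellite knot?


Schubert: g(satellite) = g_rel(pattern) + |winding| * g(companion),
where g_rel(pattern) is the genus of the pattern relative to the solid torus.
= 7 + 6 * 8
= 7 + 48 = 55

55


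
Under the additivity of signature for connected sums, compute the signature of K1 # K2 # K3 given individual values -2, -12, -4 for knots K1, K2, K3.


The signature is additive under connected sum.
signature(K1 # K2 # K3) = (-2) + (-12) + (-4)
= -18

-18


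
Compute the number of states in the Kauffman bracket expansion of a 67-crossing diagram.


Each crossing contributes 2 choices (A-smoothing or B-smoothing).
Total states = 2^67 = 147573952589676412928

147573952589676412928


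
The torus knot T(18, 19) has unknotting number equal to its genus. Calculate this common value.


For a torus knot T(p,q), both the unknotting number and genus equal (p-1)(q-1)/2.
= (18-1)(19-1)/2
= 17*18/2
= 306/2 = 153

153


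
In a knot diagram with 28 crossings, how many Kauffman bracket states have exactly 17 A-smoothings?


We choose which 17 of 28 crossings get A-smoothings.
C(28, 17) = 28! / (17! * 11!)
= 21474180

21474180


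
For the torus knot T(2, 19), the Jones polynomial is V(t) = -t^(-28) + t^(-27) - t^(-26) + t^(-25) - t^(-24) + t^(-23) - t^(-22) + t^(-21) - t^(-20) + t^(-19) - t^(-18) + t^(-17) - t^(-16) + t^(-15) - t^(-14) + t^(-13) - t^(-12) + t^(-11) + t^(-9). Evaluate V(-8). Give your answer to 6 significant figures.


Substituting t = -8 into V(t) = -t^(-28) + t^(-27) - t^(-26) + t^(-25) - t^(-24) + t^(-23) - t^(-22) + t^(-21) - t^(-20) + t^(-19) - t^(-18) + t^(-17) - t^(-16) + t^(-15) - t^(-14) + t^(-13) - t^(-12) + t^(-11) + t^(-9):
  (-)t^(-28) = -5.16988e-26
  (+)t^(-27) = -4.1359e-25
  (-)t^(-26) = -3.30872e-24
  (+)t^(-25) = -2.64698e-23
  (-)t^(-24) = -2.11758e-22
  (+)t^(-23) = -1.69407e-21
  (-)t^(-22) = -1.35525e-20
  (+)t^(-21) = -1.0842e-19
  (-)t^(-20) = -8.67362e-19
  (+)t^(-19) = -6.93889e-18
  (-)t^(-18) = -5.55112e-17
  (+)t^(-17) = -4.44089e-16
  (-)t^(-16) = -3.55271e-15
  (+)t^(-15) = -2.84217e-14
  (-)t^(-14) = -2.27374e-13
  (+)t^(-13) = -1.81899e-12
  (-)t^(-12) = -1.45519e-11
  (+)t^(-11) = -1.16415e-10
  (+)t^(-9) = -7.45058e-09
Sum = (-5.16988e-26) + (-4.1359e-25) + (-3.30872e-24) + (-2.64698e-23) + (-2.11758e-22) + (-1.69407e-21) + (-1.35525e-20) + (-1.0842e-19) + (-8.67362e-19) + (-6.93889e-18) + (-5.55112e-17) + (-4.44089e-16) + (-3.55271e-15) + (-2.84217e-14) + (-2.27374e-13) + (-1.81899e-12) + (-1.45519e-11) + (-1.16415e-10) + (-7.45058e-09)
= -7.583626679e-09
Rounded to 6 significant figures: -7.58363e-09

-7.58363e-09


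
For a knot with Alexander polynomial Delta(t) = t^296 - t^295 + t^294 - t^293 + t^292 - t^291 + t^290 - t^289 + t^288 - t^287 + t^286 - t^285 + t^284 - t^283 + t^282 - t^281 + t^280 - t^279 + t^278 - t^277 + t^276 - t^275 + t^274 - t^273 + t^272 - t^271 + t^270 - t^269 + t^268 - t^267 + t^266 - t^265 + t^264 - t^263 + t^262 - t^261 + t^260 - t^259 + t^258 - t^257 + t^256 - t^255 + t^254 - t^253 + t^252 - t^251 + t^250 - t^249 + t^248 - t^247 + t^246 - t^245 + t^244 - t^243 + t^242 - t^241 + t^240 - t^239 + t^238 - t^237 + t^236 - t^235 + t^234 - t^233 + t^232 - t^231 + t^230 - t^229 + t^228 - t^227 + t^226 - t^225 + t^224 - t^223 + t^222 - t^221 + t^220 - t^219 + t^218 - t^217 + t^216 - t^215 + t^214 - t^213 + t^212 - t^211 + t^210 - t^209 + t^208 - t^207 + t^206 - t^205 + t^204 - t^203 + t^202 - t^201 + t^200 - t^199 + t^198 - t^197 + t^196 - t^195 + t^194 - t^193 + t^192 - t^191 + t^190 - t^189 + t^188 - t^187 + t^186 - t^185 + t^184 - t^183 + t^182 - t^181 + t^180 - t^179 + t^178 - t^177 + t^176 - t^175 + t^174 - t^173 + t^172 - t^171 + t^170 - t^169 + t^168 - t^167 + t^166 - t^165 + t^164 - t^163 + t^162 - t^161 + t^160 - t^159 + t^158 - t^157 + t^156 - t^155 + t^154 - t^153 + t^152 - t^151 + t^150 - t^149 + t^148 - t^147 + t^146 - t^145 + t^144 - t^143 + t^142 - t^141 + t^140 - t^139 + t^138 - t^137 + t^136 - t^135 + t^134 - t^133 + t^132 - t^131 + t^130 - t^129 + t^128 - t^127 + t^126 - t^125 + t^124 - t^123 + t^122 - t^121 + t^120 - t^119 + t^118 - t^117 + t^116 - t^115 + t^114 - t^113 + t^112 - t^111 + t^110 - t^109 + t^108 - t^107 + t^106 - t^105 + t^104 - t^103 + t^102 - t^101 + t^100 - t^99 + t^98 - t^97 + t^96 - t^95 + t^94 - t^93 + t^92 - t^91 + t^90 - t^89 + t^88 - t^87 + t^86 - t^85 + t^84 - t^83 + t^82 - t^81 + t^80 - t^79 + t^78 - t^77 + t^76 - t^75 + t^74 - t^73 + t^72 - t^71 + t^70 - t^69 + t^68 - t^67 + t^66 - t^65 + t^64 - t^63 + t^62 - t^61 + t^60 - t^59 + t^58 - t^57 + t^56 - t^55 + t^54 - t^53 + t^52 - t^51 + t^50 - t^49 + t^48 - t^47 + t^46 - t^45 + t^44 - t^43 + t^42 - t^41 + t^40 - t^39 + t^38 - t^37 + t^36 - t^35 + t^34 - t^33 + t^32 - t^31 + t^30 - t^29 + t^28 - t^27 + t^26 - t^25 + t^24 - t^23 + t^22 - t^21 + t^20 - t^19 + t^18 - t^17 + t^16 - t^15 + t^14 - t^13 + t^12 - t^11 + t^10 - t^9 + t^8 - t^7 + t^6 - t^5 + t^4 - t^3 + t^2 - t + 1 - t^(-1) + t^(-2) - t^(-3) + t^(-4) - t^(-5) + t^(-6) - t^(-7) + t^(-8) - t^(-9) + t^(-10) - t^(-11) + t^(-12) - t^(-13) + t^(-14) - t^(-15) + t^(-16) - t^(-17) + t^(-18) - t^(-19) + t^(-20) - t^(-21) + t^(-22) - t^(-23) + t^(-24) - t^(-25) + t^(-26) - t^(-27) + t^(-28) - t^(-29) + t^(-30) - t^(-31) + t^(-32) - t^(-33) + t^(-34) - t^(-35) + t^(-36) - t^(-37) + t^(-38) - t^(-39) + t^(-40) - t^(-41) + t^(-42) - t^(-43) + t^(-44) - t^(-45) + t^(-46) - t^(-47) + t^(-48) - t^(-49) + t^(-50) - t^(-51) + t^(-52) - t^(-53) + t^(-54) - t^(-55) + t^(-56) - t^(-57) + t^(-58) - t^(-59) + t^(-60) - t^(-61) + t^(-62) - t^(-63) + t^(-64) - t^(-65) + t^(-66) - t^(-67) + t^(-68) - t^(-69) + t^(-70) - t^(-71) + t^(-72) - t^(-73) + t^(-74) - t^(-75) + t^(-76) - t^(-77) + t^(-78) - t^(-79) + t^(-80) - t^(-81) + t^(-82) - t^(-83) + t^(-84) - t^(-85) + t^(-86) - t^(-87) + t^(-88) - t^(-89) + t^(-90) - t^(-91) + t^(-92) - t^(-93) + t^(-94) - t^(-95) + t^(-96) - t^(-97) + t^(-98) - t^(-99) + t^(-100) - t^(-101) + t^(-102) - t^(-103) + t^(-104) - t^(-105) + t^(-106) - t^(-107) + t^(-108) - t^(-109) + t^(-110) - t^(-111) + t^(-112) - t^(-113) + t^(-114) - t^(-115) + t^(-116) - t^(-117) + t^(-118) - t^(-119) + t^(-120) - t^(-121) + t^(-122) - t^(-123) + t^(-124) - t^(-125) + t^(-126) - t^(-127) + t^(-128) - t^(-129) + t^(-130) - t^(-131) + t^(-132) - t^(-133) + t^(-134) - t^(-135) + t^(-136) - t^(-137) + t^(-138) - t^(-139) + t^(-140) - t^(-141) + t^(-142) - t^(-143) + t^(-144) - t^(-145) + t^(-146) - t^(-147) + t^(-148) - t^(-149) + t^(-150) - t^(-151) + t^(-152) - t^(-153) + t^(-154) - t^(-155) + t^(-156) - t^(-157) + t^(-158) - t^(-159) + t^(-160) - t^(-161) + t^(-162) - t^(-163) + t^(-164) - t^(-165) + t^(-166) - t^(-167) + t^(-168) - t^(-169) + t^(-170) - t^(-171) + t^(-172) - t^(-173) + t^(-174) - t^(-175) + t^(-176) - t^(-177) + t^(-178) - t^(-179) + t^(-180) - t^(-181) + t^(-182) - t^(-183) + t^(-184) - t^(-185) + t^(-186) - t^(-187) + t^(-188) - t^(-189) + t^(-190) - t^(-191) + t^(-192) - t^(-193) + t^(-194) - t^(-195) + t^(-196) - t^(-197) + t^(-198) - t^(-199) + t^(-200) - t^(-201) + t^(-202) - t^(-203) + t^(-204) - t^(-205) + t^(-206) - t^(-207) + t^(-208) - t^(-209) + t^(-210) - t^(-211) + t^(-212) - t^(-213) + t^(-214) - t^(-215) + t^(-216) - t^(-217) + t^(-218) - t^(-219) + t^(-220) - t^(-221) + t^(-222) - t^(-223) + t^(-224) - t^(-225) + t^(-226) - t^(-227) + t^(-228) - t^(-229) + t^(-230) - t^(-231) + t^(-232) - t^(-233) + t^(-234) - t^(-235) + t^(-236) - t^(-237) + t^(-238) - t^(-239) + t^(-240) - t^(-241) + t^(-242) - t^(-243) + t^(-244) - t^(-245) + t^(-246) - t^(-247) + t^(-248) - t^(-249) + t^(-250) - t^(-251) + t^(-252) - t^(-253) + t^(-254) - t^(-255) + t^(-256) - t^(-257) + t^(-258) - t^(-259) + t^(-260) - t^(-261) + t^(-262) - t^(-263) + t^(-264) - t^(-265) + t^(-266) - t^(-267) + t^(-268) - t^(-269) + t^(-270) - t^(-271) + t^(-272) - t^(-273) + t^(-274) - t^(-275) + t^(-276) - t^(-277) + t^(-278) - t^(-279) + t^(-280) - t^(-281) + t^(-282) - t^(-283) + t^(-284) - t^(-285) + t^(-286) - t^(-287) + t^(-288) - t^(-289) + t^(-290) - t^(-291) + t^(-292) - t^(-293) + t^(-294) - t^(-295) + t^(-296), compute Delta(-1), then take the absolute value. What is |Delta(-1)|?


Step 1: The polynomial has 593 terms with alternating signs, exponents from 296 down to -296.
Step 2: Substitute t = -1. The i-th term has coefficient (-1)^i and exponent (m-i),
  so its value is (-1)^i * (-1)^(m-i) = (-1)^m = 1 for every i.
Step 3: All 593 terms equal 1, so Delta(-1) = 593 * (1) = 593
Step 4: |Delta(-1)| = 593

593


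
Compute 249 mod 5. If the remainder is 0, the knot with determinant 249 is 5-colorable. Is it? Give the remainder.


Step 1: A knot is p-colorable if and only if p divides its determinant.
Step 2: Compute 249 mod 5.
249 = 49 * 5 + 4
Step 3: 249 mod 5 = 4
Step 4: The knot is 5-colorable: no

4


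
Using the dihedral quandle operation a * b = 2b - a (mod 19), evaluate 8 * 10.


8 * 10 = 2*10 - 8 mod 19
= 20 - 8 mod 19
= 12 mod 19 = 12

12


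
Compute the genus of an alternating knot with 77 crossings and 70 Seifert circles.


For alternating knots, g = (c - s + 1)/2.
= (77 - 70 + 1)/2
= 8/2 = 4

4


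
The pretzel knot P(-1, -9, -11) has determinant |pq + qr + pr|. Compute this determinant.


Step 1: Compute pq + qr + pr.
pq = (-1)*(-9) = 9
qr = (-9)*(-11) = 99
pr = (-1)*(-11) = 11
pq + qr + pr = 9 + 99 + 11 = 119
Step 2: Take absolute value.
det(P(-1,-9,-11)) = |119| = 119

119


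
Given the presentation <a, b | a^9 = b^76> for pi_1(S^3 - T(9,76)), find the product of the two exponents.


The relation is a^9 = b^76.
Product of exponents = 9 * 76
= 684

684


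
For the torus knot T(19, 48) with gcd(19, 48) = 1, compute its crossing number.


For a torus knot T(p, q) with gcd(p,q)=1,
the crossing number is min(p*(q-1), q*(p-1)).
p*(q-1) = 19*47 = 893
q*(p-1) = 48*18 = 864
min(893, 864) = 864

864


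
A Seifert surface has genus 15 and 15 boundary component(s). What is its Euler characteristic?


chi = 2 - 2g - b
= 2 - 2*15 - 15
= 2 - 30 - 15 = -43

-43


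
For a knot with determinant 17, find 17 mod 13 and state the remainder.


Step 1: A knot is p-colorable if and only if p divides its determinant.
Step 2: Compute 17 mod 13.
17 = 1 * 13 + 4
Step 3: 17 mod 13 = 4
Step 4: The knot is 13-colorable: no

4


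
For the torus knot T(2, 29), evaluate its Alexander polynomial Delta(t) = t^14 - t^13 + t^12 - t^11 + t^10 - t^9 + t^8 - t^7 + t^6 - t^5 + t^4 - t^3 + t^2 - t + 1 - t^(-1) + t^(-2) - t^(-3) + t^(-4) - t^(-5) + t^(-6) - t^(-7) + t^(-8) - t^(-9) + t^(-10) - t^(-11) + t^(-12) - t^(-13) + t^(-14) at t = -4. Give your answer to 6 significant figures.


Substituting t = -4 into Delta(t) = t^14 - t^13 + t^12 - t^11 + t^10 - t^9 + t^8 - t^7 + t^6 - t^5 + t^4 - t^3 + t^2 - t + 1 - t^(-1) + t^(-2) - t^(-3) + t^(-4) - t^(-5) + t^(-6) - t^(-7) + t^(-8) - t^(-9) + t^(-10) - t^(-11) + t^(-12) - t^(-13) + t^(-14):
Term values: (268435456) + (67108864) + (16777216) + (4194304) + (1048576) + (262144) + (65536) + (16384) + (4096) + (1024) + (256) + (64) + (16) + (4) + (1) + (0.25) + (0.0625) + (0.015625) + (0.00390625) + (0.000976562) + (0.000244141) + (6.10352e-05) + (1.52588e-05) + (3.8147e-06) + (9.53674e-07) + (2.38419e-07) + (5.96046e-08) + (1.49012e-08) + (3.72529e-09)
Sum = 357913941.3
Rounded to 6 significant figures: 3.57914e+08

3.57914e+08


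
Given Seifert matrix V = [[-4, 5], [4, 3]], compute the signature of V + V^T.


Step 1: V + V^T = [[-8, 9], [9, 6]]
Step 2: trace = -2, det = -129
Step 3: Discriminant = (-2)^2 - 4*(-129) = 520
Step 4: Eigenvalues: 10.4018, -12.4018
Step 5: Signature = (# positive eigenvalues) - (# negative eigenvalues) = 0

0


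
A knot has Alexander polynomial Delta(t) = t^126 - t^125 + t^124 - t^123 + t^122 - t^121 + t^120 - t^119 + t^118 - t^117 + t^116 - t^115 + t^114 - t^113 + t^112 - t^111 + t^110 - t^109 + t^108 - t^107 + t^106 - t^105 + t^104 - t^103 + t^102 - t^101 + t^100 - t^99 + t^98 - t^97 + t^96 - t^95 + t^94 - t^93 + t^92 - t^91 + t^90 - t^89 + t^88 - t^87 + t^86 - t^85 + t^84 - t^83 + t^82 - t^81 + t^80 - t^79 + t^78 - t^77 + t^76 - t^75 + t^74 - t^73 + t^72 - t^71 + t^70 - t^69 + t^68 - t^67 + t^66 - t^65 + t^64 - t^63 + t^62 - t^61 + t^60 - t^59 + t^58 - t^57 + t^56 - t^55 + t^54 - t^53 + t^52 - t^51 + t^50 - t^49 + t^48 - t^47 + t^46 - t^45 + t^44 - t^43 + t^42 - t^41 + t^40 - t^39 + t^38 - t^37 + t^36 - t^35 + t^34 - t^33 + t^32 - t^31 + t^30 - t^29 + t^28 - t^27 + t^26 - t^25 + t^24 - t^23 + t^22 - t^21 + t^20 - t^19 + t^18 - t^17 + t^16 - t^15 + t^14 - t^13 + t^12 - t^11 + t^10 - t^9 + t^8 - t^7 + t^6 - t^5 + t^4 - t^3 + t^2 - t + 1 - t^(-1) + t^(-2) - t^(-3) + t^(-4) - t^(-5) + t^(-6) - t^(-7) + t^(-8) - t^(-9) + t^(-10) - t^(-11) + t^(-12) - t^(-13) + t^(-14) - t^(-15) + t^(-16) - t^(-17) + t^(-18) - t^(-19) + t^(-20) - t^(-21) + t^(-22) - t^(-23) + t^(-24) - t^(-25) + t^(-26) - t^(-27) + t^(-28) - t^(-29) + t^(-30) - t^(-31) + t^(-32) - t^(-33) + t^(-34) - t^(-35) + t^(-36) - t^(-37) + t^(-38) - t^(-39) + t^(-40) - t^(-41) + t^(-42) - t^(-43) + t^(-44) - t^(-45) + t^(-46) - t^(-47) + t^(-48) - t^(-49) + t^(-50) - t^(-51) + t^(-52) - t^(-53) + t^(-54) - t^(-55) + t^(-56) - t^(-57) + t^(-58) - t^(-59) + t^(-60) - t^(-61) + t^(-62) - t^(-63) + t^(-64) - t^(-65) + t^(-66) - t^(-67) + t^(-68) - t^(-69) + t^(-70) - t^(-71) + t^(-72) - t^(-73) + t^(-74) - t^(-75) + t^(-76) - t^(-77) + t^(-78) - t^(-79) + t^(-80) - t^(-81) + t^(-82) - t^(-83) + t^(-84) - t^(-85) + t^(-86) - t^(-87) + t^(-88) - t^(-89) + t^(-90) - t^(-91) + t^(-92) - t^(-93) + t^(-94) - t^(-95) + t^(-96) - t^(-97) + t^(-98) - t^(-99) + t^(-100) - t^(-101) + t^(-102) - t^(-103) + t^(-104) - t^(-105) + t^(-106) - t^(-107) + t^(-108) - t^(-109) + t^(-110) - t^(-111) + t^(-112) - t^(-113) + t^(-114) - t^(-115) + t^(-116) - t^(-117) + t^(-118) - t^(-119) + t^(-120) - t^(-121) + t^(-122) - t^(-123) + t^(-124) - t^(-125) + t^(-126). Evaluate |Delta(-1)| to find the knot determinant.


Step 1: The polynomial has 253 terms with alternating signs, exponents from 126 down to -126.
Step 2: Substitute t = -1. The i-th term has coefficient (-1)^i and exponent (m-i),
  so its value is (-1)^i * (-1)^(m-i) = (-1)^m = 1 for every i.
Step 3: All 253 terms equal 1, so Delta(-1) = 253 * (1) = 253
Step 4: |Delta(-1)| = 253

253


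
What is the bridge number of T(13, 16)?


The bridge number of T(p,q) is min(p,q).
min(13, 16) = 13

13


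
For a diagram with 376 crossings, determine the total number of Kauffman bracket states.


Each crossing contributes 2 choices (A-smoothing or B-smoothing).
Total states = 2^376 = 153914086704665934422965000391185991426092731525255651046673021110334850669910978950836977558144201721900890587136

153914086704665934422965000391185991426092731525255651046673021110334850669910978950836977558144201721900890587136


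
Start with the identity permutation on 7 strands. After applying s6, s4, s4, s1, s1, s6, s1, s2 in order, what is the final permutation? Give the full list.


Starting with identity [1, 2, 3, 4, 5, 6, 7].
Apply generators in sequence:
  After s6: [1, 2, 3, 4, 5, 7, 6]
  After s4: [1, 2, 3, 5, 4, 7, 6]
  After s4: [1, 2, 3, 4, 5, 7, 6]
  After s1: [2, 1, 3, 4, 5, 7, 6]
  After s1: [1, 2, 3, 4, 5, 7, 6]
  After s6: [1, 2, 3, 4, 5, 6, 7]
  After s1: [2, 1, 3, 4, 5, 6, 7]
  After s2: [2, 3, 1, 4, 5, 6, 7]
Final permutation: [2, 3, 1, 4, 5, 6, 7]

[2, 3, 1, 4, 5, 6, 7]


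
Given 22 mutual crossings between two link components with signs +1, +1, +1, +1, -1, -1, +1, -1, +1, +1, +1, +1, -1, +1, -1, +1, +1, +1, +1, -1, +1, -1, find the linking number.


Step 1: Count positive crossings: 15
Step 2: Count negative crossings: 7
Step 3: Sum of signs = 15 - 7 = 8
Step 4: Linking number = sum/2 = 8/2 = 4

4


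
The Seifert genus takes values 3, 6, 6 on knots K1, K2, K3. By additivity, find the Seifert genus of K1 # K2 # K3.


The Seifert genus is additive under connected sum.
Seifert genus(K1 # K2 # K3) = (3) + (6) + (6)
= 15

15


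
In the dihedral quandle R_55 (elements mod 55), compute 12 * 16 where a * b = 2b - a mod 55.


12 * 16 = 2*16 - 12 mod 55
= 32 - 12 mod 55
= 20 mod 55 = 20

20


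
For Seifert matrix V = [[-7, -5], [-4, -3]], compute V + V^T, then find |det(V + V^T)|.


Step 1: Form V + V^T where V = [[-7, -5], [-4, -3]]
  V^T = [[-7, -4], [-5, -3]]
  V + V^T = [[-14, -9], [-9, -6]]
Step 2: det(V + V^T) = (-14)*(-6) - (-9)*(-9)
  = 84 - 81 = 3
Step 3: Knot determinant = |det(V + V^T)| = |3| = 3

3


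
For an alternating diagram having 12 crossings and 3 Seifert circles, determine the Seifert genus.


For alternating knots, g = (c - s + 1)/2.
= (12 - 3 + 1)/2
= 10/2 = 5

5


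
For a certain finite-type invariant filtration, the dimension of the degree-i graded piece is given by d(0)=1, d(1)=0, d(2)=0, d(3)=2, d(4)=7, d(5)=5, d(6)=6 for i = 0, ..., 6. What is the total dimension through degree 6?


Total dimension = d(0) + d(1) + ... + d(6)
= 1 + 0 + 0 + 2 + 7 + 5 + 6
= 21

21


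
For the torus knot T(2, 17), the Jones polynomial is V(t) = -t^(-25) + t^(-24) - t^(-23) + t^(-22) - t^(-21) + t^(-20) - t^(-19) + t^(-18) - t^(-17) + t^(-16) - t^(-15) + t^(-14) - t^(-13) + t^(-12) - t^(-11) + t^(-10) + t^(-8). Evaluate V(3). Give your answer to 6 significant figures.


Substituting t = 3 into V(t) = -t^(-25) + t^(-24) - t^(-23) + t^(-22) - t^(-21) + t^(-20) - t^(-19) + t^(-18) - t^(-17) + t^(-16) - t^(-15) + t^(-14) - t^(-13) + t^(-12) - t^(-11) + t^(-10) + t^(-8):
  (-)t^(-25) = -1.18024e-12
  (+)t^(-24) = 3.54071e-12
  (-)t^(-23) = -1.06221e-11
  (+)t^(-22) = 3.18664e-11
  (-)t^(-21) = -9.55991e-11
  (+)t^(-20) = 2.86797e-10
  (-)t^(-19) = -8.60392e-10
  (+)t^(-18) = 2.58117e-09
  (-)t^(-17) = -7.74352e-09
  (+)t^(-16) = 2.32306e-08
  (-)t^(-15) = -6.96917e-08
  (+)t^(-14) = 2.09075e-07
  (-)t^(-13) = -6.27225e-07
  (+)t^(-12) = 1.88168e-06
  (-)t^(-11) = -5.64503e-06
  (+)t^(-10) = 1.69351e-05
  (+)t^(-8) = 0.000152416
Sum = (-1.18024e-12) + (3.54071e-12) + (-1.06221e-11) + (3.18664e-11) + (-9.55991e-11) + (2.86797e-10) + (-8.60392e-10) + (2.58117e-09) + (-7.74352e-09) + (2.32306e-08) + (-6.96917e-08) + (2.09075e-07) + (-6.27225e-07) + (1.88168e-06) + (-5.64503e-06) + (1.69351e-05) + (0.000152416)
= 0.0001651171058
Rounded to 6 significant figures: 0.000165117

0.000165117


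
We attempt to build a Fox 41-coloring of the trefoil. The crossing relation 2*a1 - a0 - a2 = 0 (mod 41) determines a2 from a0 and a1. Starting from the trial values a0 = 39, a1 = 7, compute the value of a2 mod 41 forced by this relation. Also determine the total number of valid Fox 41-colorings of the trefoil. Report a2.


Step 1: Apply the given crossing relation 2*a1 - a0 - a2 = 0 (mod 41).
  a2 = 2*a1 - a0 mod 41
  a2 = 2*7 - 39 mod 41
  a2 = 14 - 39 mod 41
  a2 = -25 mod 41 = 16
Step 2: The trefoil has determinant 3.
  Number of Fox p-colorings (p prime) is p^2 if p = 3, else p.
  Since 41 does not divide 3, only trivial (constant) colorings exist.
  (So the trial a0 = 39, a1 = 7 with a0 != a1 does NOT extend to a valid coloring of the whole trefoil: the other two crossing relations require 3*(a1 - a0) = 0 (mod 41), which fails.)
  Total colorings = 41
Step 3: a2 = 16, total Fox 41-colorings = 41

16


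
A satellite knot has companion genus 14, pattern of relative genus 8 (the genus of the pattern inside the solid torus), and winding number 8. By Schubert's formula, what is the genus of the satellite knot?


Schubert: g(satellite) = g_rel(pattern) + |winding| * g(companion),
where g_rel(pattern) is the genus of the pattern relative to the solid torus.
= 8 + 8 * 14
= 8 + 112 = 120

120


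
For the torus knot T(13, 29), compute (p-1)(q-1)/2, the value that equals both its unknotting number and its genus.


For a torus knot T(p,q), both the unknotting number and genus equal (p-1)(q-1)/2.
= (13-1)(29-1)/2
= 12*28/2
= 336/2 = 168

168


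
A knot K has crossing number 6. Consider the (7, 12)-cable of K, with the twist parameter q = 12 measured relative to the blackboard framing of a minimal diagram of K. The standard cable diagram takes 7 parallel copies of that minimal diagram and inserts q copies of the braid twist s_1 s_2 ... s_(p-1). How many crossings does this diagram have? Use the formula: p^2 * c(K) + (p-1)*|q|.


Step 1: Each of the c(K) crossings of the companion diagram becomes p*p = p^2 crossings among the p parallel strands, and each of the |q| twists s_1 s_2 ... s_(p-1) adds (p-1) crossings.
  Crossings = p^2 * c(K) + (p-1)*|q|
Step 2: = 7^2 * 6 + (7-1)*12
Step 3: = 49*6 + 6*12
Step 4: = 294 + 72 = 366

366


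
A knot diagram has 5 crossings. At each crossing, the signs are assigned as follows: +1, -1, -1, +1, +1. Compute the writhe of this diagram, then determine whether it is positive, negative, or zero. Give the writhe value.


Step 1: Count positive crossings (+1).
Positive crossings: 3
Step 2: Count negative crossings (-1).
Negative crossings: 2
Step 3: Writhe = (positive) - (negative)
w = 3 - 2 = 1
Step 4: |w| = 1, and w is positive

1


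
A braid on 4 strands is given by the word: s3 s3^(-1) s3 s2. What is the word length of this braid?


The word length counts the number of generators (including inverses).
Listing each generator: s3, s3^(-1), s3, s2
There are 4 generators in this braid word.

4


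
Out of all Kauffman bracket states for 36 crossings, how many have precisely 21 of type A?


We choose which 21 of 36 crossings get A-smoothings.
C(36, 21) = 36! / (21! * 15!)
= 5567902560

5567902560


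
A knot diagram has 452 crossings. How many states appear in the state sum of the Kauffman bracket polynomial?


Each crossing contributes 2 choices (A-smoothing or B-smoothing).
Total states = 2^452 = 11629419588729710248789180926208072549658261770997088964503843186890228609814366773219056811420217048972200345700258846936553626057834496

11629419588729710248789180926208072549658261770997088964503843186890228609814366773219056811420217048972200345700258846936553626057834496


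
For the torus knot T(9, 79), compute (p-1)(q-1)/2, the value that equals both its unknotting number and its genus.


For a torus knot T(p,q), both the unknotting number and genus equal (p-1)(q-1)/2.
= (9-1)(79-1)/2
= 8*78/2
= 624/2 = 312

312


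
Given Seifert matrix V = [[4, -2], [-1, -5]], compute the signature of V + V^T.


Step 1: V + V^T = [[8, -3], [-3, -10]]
Step 2: trace = -2, det = -89
Step 3: Discriminant = (-2)^2 - 4*(-89) = 360
Step 4: Eigenvalues: 8.48683, -10.4868
Step 5: Signature = (# positive eigenvalues) - (# negative eigenvalues) = 0

0


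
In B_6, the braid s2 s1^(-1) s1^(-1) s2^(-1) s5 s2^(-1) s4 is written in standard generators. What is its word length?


The word length counts the number of generators (including inverses).
Listing each generator: s2, s1^(-1), s1^(-1), s2^(-1), s5, s2^(-1), s4
There are 7 generators in this braid word.

7


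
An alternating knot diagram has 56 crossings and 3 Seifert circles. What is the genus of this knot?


For alternating knots, g = (c - s + 1)/2.
= (56 - 3 + 1)/2
= 54/2 = 27

27


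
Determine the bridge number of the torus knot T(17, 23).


The bridge number of T(p,q) is min(p,q).
min(17, 23) = 17

17


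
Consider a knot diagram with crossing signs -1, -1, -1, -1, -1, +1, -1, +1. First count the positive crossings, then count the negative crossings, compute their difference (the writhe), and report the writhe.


Step 1: Count positive crossings (+1).
Positive crossings: 2
Step 2: Count negative crossings (-1).
Negative crossings: 6
Step 3: Writhe = (positive) - (negative)
w = 2 - 6 = -4
Step 4: |w| = 4, and w is negative

-4


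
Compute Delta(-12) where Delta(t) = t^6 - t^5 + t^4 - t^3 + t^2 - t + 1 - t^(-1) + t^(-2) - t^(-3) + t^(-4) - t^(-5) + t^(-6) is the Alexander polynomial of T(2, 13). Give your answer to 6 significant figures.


Substituting t = -12 into Delta(t) = t^6 - t^5 + t^4 - t^3 + t^2 - t + 1 - t^(-1) + t^(-2) - t^(-3) + t^(-4) - t^(-5) + t^(-6):
Term values: (2985984) + (248832) + (20736) + (1728) + (144) + (12) + (1) + (0.0833333) + (0.00694444) + (0.000578704) + (4.82253e-05) + (4.01878e-06) + (3.34898e-07)
Sum = 3257437.091
Rounded to 6 significant figures: 3.25744e+06

3.25744e+06


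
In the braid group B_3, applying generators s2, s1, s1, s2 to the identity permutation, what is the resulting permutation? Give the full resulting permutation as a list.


Starting with identity [1, 2, 3].
Apply generators in sequence:
  After s2: [1, 3, 2]
  After s1: [3, 1, 2]
  After s1: [1, 3, 2]
  After s2: [1, 2, 3]
Final permutation: [1, 2, 3]

[1, 2, 3]


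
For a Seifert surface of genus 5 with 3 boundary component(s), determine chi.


chi = 2 - 2g - b
= 2 - 2*5 - 3
= 2 - 10 - 3 = -11

-11


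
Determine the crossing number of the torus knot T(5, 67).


For a torus knot T(p, q) with gcd(p,q)=1,
the crossing number is min(p*(q-1), q*(p-1)).
p*(q-1) = 5*66 = 330
q*(p-1) = 67*4 = 268
min(330, 268) = 268

268


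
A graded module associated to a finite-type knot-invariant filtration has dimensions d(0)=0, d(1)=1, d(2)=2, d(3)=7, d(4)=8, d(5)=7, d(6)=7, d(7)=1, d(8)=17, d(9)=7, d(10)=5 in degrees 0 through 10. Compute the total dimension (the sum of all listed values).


Total dimension = d(0) + d(1) + ... + d(10)
= 0 + 1 + 2 + 7 + 8 + 7 + 7 + 1 + 17 + 7 + 5
= 62

62


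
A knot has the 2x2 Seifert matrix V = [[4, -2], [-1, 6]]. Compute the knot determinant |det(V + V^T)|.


Step 1: Form V + V^T where V = [[4, -2], [-1, 6]]
  V^T = [[4, -1], [-2, 6]]
  V + V^T = [[8, -3], [-3, 12]]
Step 2: det(V + V^T) = 8*12 - (-3)*(-3)
  = 96 - 9 = 87
Step 3: Knot determinant = |det(V + V^T)| = |87| = 87

87


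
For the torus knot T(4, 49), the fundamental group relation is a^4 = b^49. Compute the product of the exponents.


The relation is a^4 = b^49.
Product of exponents = 4 * 49
= 196

196


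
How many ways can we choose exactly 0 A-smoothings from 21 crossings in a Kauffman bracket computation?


We choose which 0 of 21 crossings get A-smoothings.
C(21, 0) = 21! / (0! * 21!)
= 1

1


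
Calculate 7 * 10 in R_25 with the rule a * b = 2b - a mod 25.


7 * 10 = 2*10 - 7 mod 25
= 20 - 7 mod 25
= 13 mod 25 = 13

13


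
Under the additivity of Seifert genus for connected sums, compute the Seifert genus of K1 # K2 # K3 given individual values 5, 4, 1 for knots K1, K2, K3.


The Seifert genus is additive under connected sum.
Seifert genus(K1 # K2 # K3) = (5) + (4) + (1)
= 10

10


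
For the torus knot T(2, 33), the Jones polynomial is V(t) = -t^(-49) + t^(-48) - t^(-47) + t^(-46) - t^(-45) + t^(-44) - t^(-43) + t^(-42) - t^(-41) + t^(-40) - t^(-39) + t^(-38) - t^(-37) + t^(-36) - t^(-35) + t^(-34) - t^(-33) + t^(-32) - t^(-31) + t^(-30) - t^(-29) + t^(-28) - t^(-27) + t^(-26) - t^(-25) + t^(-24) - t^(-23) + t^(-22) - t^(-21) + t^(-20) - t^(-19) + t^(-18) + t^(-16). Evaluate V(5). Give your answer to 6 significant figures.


Substituting t = 5 into V(t) = -t^(-49) + t^(-48) - t^(-47) + t^(-46) - t^(-45) + t^(-44) - t^(-43) + t^(-42) - t^(-41) + t^(-40) - t^(-39) + t^(-38) - t^(-37) + t^(-36) - t^(-35) + t^(-34) - t^(-33) + t^(-32) - t^(-31) + t^(-30) - t^(-29) + t^(-28) - t^(-27) + t^(-26) - t^(-25) + t^(-24) - t^(-23) + t^(-22) - t^(-21) + t^(-20) - t^(-19) + t^(-18) + t^(-16):
  (-)t^(-49) = -5.6295e-35
  (+)t^(-48) = 2.81475e-34
  (-)t^(-47) = -1.40737e-33
  (+)t^(-46) = 7.03687e-33
  (-)t^(-45) = -3.51844e-32
  (+)t^(-44) = 1.75922e-31
  (-)t^(-43) = -8.79609e-31
  (+)t^(-42) = 4.39805e-30
  (-)t^(-41) = -2.19902e-29
  (+)t^(-40) = 1.09951e-28
  (-)t^(-39) = -5.49756e-28
  (+)t^(-38) = 2.74878e-27
  (-)t^(-37) = -1.37439e-26
  (+)t^(-36) = 6.87195e-26
  (-)t^(-35) = -3.43597e-25
  (+)t^(-34) = 1.71799e-24
  (-)t^(-33) = -8.58993e-24
  (+)t^(-32) = 4.29497e-23
  (-)t^(-31) = -2.14748e-22
  (+)t^(-30) = 1.07374e-21
  (-)t^(-29) = -5.36871e-21
  (+)t^(-28) = 2.68435e-20
  (-)t^(-27) = -1.34218e-19
  (+)t^(-26) = 6.71089e-19
  (-)t^(-25) = -3.35544e-18
  (+)t^(-24) = 1.67772e-17
  (-)t^(-23) = -8.38861e-17
  (+)t^(-22) = 4.1943e-16
  (-)t^(-21) = -2.09715e-15
  (+)t^(-20) = 1.04858e-14
  (-)t^(-19) = -5.24288e-14
  (+)t^(-18) = 2.62144e-13
  (+)t^(-16) = 6.5536e-12
Sum = (-5.6295e-35) + (2.81475e-34) + (-1.40737e-33) + (7.03687e-33) + (-3.51844e-32) + (1.75922e-31) + (-8.79609e-31) + (4.39805e-30) + (-2.19902e-29) + (1.09951e-28) + (-5.49756e-28) + (2.74878e-27) + (-1.37439e-26) + (6.87195e-26) + (-3.43597e-25) + (1.71799e-24) + (-8.58993e-24) + (4.29497e-23) + (-2.14748e-22) + (1.07374e-21) + (-5.36871e-21) + (2.68435e-20) + (-1.34218e-19) + (6.71089e-19) + (-3.35544e-18) + (1.67772e-17) + (-8.38861e-17) + (4.1943e-16) + (-2.09715e-15) + (1.04858e-14) + (-5.24288e-14) + (2.62144e-13) + (6.5536e-12)
= 6.772053333e-12
Rounded to 6 significant figures: 6.77205e-12

6.77205e-12


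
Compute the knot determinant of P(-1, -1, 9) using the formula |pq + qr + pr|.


Step 1: Compute pq + qr + pr.
pq = (-1)*(-1) = 1
qr = (-1)*9 = -9
pr = (-1)*9 = -9
pq + qr + pr = 1 + (-9) + (-9) = -17
Step 2: Take absolute value.
det(P(-1,-1,9)) = |-17| = 17

17


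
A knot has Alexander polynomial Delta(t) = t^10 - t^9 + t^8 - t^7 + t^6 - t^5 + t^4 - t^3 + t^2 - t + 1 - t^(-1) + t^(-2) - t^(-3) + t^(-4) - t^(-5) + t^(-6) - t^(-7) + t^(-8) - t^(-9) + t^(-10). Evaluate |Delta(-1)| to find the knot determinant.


Step 1: The polynomial has 21 terms with alternating signs, exponents from 10 down to -10.
Step 2: Substitute t = -1. The i-th term has coefficient (-1)^i and exponent (m-i),
  so its value is (-1)^i * (-1)^(m-i) = (-1)^m = 1 for every i.
Step 3: All 21 terms equal 1, so Delta(-1) = 21 * (1) = 21
Step 4: |Delta(-1)| = 21

21


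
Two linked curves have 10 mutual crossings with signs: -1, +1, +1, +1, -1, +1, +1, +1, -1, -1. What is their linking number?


Step 1: Count positive crossings: 6
Step 2: Count negative crossings: 4
Step 3: Sum of signs = 6 - 4 = 2
Step 4: Linking number = sum/2 = 2/2 = 1

1


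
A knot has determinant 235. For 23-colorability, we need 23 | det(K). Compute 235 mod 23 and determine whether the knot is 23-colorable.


Step 1: A knot is p-colorable if and only if p divides its determinant.
Step 2: Compute 235 mod 23.
235 = 10 * 23 + 5
Step 3: 235 mod 23 = 5
Step 4: The knot is 23-colorable: no

5


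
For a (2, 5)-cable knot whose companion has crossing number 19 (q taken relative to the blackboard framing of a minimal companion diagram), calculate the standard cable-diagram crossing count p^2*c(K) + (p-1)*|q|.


Step 1: Each of the c(K) crossings of the companion diagram becomes p*p = p^2 crossings among the p parallel strands, and each of the |q| twists s_1 s_2 ... s_(p-1) adds (p-1) crossings.
  Crossings = p^2 * c(K) + (p-1)*|q|
Step 2: = 2^2 * 19 + (2-1)*5
Step 3: = 4*19 + 1*5
Step 4: = 76 + 5 = 81

81


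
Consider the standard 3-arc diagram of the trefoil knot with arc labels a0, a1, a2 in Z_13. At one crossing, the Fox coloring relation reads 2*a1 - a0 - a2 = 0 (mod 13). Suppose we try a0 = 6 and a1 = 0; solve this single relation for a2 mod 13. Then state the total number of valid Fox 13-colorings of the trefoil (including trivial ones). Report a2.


Step 1: Apply the given crossing relation 2*a1 - a0 - a2 = 0 (mod 13).
  a2 = 2*a1 - a0 mod 13
  a2 = 2*0 - 6 mod 13
  a2 = 0 - 6 mod 13
  a2 = -6 mod 13 = 7
Step 2: The trefoil has determinant 3.
  Number of Fox p-colorings (p prime) is p^2 if p = 3, else p.
  Since 13 does not divide 3, only trivial (constant) colorings exist.
  (So the trial a0 = 6, a1 = 0 with a0 != a1 does NOT extend to a valid coloring of the whole trefoil: the other two crossing relations require 3*(a1 - a0) = 0 (mod 13), which fails.)
  Total colorings = 13
Step 3: a2 = 7, total Fox 13-colorings = 13

7


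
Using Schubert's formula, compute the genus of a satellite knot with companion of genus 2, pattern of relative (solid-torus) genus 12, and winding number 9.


Schubert: g(satellite) = g_rel(pattern) + |winding| * g(companion),
where g_rel(pattern) is the genus of the pattern relative to the solid torus.
= 12 + 9 * 2
= 12 + 18 = 30

30


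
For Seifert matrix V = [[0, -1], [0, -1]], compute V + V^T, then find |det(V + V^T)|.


Step 1: Form V + V^T where V = [[0, -1], [0, -1]]
  V^T = [[0, 0], [-1, -1]]
  V + V^T = [[0, -1], [-1, -2]]
Step 2: det(V + V^T) = 0*(-2) - (-1)*(-1)
  = 0 - 1 = -1
Step 3: Knot determinant = |det(V + V^T)| = |-1| = 1

1


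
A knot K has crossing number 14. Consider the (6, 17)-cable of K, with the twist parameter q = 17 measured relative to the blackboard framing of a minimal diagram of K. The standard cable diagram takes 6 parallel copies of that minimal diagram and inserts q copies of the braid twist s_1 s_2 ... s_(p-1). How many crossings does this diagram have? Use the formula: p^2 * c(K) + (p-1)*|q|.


Step 1: Each of the c(K) crossings of the companion diagram becomes p*p = p^2 crossings among the p parallel strands, and each of the |q| twists s_1 s_2 ... s_(p-1) adds (p-1) crossings.
  Crossings = p^2 * c(K) + (p-1)*|q|
Step 2: = 6^2 * 14 + (6-1)*17
Step 3: = 36*14 + 5*17
Step 4: = 504 + 85 = 589

589


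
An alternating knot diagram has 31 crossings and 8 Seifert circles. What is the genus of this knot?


For alternating knots, g = (c - s + 1)/2.
= (31 - 8 + 1)/2
= 24/2 = 12

12


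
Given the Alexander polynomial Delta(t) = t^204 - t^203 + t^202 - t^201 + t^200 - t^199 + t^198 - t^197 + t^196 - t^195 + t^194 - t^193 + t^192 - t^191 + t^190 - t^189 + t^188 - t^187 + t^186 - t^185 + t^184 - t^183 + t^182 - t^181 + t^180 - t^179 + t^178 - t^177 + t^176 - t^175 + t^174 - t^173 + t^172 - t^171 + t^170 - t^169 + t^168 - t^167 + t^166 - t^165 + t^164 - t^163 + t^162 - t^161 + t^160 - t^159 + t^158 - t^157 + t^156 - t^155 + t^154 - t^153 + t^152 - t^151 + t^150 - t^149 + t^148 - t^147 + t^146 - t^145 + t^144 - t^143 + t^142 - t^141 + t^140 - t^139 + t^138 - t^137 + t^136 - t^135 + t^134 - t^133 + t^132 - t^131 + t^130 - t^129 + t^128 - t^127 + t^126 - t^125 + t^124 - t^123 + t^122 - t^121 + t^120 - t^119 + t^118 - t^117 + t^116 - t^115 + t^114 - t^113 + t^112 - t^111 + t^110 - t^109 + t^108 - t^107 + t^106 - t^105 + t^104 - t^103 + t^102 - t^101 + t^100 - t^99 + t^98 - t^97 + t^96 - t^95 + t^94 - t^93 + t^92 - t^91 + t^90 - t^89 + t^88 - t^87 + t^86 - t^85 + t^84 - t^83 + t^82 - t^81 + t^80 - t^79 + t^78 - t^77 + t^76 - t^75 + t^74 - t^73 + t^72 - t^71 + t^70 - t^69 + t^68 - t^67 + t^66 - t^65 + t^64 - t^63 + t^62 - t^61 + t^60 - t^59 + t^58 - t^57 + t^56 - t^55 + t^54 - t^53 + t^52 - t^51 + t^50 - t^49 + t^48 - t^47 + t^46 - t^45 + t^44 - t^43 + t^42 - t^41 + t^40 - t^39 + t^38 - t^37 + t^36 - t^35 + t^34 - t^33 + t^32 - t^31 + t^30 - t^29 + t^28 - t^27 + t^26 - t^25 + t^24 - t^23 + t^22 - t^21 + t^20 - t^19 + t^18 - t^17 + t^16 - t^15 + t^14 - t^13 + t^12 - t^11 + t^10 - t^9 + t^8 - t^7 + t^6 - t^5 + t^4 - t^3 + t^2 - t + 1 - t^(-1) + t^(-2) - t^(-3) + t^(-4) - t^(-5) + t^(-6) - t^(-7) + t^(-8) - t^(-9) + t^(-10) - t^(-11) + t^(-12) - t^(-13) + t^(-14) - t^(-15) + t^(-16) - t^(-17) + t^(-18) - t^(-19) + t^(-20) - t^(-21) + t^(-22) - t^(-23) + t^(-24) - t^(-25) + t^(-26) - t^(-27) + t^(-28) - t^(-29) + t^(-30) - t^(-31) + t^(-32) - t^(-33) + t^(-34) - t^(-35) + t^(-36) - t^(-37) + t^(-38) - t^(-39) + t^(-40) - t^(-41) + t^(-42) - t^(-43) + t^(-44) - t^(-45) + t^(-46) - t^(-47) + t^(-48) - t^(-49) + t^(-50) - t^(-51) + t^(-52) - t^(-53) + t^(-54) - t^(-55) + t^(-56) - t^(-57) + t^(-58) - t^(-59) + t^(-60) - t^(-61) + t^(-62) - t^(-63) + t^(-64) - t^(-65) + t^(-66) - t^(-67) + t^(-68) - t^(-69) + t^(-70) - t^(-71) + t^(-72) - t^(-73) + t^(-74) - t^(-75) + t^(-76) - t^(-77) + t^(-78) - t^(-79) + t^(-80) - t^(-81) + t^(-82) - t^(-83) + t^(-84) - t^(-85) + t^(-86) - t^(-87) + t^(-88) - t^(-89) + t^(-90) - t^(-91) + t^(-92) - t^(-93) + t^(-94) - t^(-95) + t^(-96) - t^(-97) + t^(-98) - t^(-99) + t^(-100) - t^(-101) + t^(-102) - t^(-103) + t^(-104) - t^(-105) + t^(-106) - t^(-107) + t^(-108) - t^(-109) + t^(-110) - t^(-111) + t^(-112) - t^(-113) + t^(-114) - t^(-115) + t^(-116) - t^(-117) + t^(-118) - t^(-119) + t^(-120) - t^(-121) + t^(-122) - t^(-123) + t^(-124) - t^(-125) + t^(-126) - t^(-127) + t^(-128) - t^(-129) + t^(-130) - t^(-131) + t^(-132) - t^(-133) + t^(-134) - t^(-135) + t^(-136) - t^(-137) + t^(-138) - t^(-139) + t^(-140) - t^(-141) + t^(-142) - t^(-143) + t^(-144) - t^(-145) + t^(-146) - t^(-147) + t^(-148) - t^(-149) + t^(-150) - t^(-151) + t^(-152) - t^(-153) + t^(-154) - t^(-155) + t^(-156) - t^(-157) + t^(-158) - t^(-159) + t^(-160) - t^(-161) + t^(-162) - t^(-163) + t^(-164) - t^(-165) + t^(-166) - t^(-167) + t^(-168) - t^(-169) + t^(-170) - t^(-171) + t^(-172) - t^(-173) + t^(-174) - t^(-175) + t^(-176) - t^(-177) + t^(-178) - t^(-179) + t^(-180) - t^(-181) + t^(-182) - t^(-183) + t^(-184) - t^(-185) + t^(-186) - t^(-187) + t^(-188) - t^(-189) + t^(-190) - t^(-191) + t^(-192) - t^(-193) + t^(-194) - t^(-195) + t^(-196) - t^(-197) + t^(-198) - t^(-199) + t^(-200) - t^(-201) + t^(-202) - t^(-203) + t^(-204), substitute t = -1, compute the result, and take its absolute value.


Step 1: The polynomial has 409 terms with alternating signs, exponents from 204 down to -204.
Step 2: Substitute t = -1. The i-th term has coefficient (-1)^i and exponent (m-i),
  so its value is (-1)^i * (-1)^(m-i) = (-1)^m = 1 for every i.
Step 3: All 409 terms equal 1, so Delta(-1) = 409 * (1) = 409
Step 4: |Delta(-1)| = 409

409
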